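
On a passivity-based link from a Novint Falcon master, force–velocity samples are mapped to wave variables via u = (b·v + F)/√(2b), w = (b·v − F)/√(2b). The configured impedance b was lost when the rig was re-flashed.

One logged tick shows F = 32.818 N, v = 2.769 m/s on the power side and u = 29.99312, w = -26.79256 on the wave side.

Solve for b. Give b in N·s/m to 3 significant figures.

u + w = 3.2006;  u + w = √(2b)·v, so √(2b) = 3.2006/2.769 = 1.1559.
b = (√(2b))²/2 = 1.3360/2 = 0.6680.
(Check via u − w = 2F/√(2b): u − w = 56.7857, 2F/√(2b) = 56.7857.)

b = 0.668 N·s/m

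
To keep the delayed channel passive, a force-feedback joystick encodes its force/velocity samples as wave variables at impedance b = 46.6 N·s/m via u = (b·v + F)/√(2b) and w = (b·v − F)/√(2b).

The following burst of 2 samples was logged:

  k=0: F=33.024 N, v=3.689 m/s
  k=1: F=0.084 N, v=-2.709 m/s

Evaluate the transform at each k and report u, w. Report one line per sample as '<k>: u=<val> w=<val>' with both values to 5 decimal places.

0: u=21.22758 w=14.38608
1: u=-13.06766 w=-13.08506

k=0: b·v=46.6×3.689=171.90740; √(2b)=9.65401; u=(171.90740+33.024)/9.65401=21.22758, w=(171.90740−33.024)/9.65401=14.38608
k=1: b·v=46.6×(-2.709)=-126.23940; √(2b)=9.65401; u=(-126.23940+0.084)/9.65401=-13.06766, w=(-126.23940−0.084)/9.65401=-13.08506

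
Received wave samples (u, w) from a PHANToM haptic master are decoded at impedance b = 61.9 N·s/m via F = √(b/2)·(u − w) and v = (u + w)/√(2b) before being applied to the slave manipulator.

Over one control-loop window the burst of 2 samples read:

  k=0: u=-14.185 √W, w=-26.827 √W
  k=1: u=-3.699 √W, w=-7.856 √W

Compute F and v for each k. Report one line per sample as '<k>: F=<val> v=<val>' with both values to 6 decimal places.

k=0: u−w=12.642000, u+w=-41.012000; √(b/2)=5.563272, √(2b)=11.126545; F=5.563272×12.642=70.330890, v=-41.012000/11.126545=-3.685960
k=1: u−w=4.157000, u+w=-11.555000; √(b/2)=5.563272, √(2b)=11.126545; F=5.563272×4.157=23.126523, v=-11.555000/11.126545=-1.038507

0: F=70.330890 v=-3.685960
1: F=23.126523 v=-1.038507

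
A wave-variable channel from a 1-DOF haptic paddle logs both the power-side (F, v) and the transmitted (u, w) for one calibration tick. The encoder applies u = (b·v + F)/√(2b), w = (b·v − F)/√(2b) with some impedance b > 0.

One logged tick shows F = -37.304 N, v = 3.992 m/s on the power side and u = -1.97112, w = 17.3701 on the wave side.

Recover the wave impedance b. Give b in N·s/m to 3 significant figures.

b = 7.44 N·s/m

u + w = 15.39898;  u + w = √(2b)·v, so √(2b) = 15.39898/3.992 = 3.85746.
b = (√(2b))²/2 = 14.88000/2 = 7.44000.
(Check via u − w = 2F/√(2b): u − w = -19.34122, 2F/√(2b) = -19.34122.)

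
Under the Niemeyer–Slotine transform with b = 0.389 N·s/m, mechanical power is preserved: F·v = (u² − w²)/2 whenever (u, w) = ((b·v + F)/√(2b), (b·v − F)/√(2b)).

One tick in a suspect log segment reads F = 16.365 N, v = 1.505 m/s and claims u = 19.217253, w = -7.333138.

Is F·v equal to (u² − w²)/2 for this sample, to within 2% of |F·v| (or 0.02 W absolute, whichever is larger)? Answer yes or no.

no

F·v = 16.365×1.505 = 24.629325 W.
(u² − w²)/2 = (369.302813 − 53.774913)/2 = 157.763950 W.
|Δ| = 133.134625;  2% of max(1, |F·v|) = 0.492586.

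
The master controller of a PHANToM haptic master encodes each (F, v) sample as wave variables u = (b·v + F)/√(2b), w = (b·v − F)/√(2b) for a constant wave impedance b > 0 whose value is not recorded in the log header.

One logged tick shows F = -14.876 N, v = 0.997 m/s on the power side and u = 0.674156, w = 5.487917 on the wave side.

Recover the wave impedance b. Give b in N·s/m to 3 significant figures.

b = 19.1 N·s/m

u + w = 6.162073;  u + w = √(2b)·v, so √(2b) = 6.162073/0.997 = 6.180615.
b = (√(2b))²/2 = 38.200000/2 = 19.100000.
(Check via u − w = 2F/√(2b): u − w = -4.813761, 2F/√(2b) = -4.813761.)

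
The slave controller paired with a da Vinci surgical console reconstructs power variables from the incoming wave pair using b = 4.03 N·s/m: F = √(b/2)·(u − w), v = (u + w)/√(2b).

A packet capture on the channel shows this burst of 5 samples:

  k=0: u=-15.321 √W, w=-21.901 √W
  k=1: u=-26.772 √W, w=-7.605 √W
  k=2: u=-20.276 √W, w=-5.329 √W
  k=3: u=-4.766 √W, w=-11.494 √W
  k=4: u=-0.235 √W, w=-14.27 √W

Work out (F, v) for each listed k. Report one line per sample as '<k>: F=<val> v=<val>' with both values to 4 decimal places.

0: F=9.3404 v=-13.1109
1: F=-27.2077 v=-12.1088
2: F=-21.2174 v=-9.0190
3: F=9.5504 v=-5.7273
4: F=19.9228 v=-5.1092

k=0: u−w=6.5800, u+w=-37.2220; √(b/2)=1.4195, √(2b)=2.8390; F=1.4195×6.58=9.3404, v=-37.2220/2.8390=-13.1109
k=1: u−w=-19.1670, u+w=-34.3770; √(b/2)=1.4195, √(2b)=2.8390; F=1.4195×(-19.167)=-27.2077, v=-34.3770/2.8390=-12.1088
k=2: u−w=-14.9470, u+w=-25.6050; √(b/2)=1.4195, √(2b)=2.8390; F=1.4195×(-14.947)=-21.2174, v=-25.6050/2.8390=-9.0190
k=3: u−w=6.7280, u+w=-16.2600; √(b/2)=1.4195, √(2b)=2.8390; F=1.4195×6.728=9.5504, v=-16.2600/2.8390=-5.7273
k=4: u−w=14.0350, u+w=-14.5050; √(b/2)=1.4195, √(2b)=2.8390; F=1.4195×14.035=19.9228, v=-14.5050/2.8390=-5.1092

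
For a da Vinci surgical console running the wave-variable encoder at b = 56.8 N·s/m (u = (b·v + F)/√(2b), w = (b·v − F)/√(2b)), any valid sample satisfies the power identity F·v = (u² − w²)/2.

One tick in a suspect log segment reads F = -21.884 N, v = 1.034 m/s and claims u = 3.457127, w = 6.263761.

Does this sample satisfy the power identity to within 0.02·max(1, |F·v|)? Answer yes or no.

no

F·v = (-21.884)×1.034 = -22.628056 W.
(u² − w²)/2 = (11.951727 − 39.234702)/2 = -13.641487 W.
|Δ| = 8.986569;  2% of max(1, |F·v|) = 0.452561.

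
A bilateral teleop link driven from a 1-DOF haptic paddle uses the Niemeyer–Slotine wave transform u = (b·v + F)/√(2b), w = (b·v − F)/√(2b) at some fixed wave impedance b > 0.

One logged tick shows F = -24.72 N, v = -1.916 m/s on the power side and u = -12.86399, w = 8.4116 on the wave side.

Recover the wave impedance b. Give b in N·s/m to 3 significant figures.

u + w = -4.4524;  u + w = √(2b)·v, so √(2b) = -4.4524/(-1.916) = 2.3238.
b = (√(2b))²/2 = 5.4000/2 = 2.7000.
(Check via u − w = 2F/√(2b): u − w = -21.2756, 2F/√(2b) = -21.2755.)

b = 2.7 N·s/m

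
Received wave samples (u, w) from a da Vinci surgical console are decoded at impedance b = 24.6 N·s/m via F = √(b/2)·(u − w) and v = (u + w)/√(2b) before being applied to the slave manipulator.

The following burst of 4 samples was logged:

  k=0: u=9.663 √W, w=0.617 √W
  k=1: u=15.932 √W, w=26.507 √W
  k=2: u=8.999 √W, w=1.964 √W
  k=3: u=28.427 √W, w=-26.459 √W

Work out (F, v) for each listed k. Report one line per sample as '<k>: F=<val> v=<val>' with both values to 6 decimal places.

k=0: u−w=9.046000, u+w=10.280000; √(b/2)=3.507136, √(2b)=7.014271; F=3.507136×9.046=31.725548, v=10.280000/7.014271=1.465583
k=1: u−w=-10.575000, u+w=42.439000; √(b/2)=3.507136, √(2b)=7.014271; F=3.507136×(-10.575)=-37.087959, v=42.439000/7.014271=6.050379
k=2: u−w=7.035000, u+w=10.963000; √(b/2)=3.507136, √(2b)=7.014271; F=3.507136×7.035=24.672699, v=10.963000/7.014271=1.562956
k=3: u−w=54.886000, u+w=1.968000; √(b/2)=3.507136, √(2b)=7.014271; F=3.507136×54.886=192.492644, v=1.968000/7.014271=0.280571

0: F=31.725548 v=1.465583
1: F=-37.087959 v=6.050379
2: F=24.672699 v=1.562956
3: F=192.492644 v=0.280571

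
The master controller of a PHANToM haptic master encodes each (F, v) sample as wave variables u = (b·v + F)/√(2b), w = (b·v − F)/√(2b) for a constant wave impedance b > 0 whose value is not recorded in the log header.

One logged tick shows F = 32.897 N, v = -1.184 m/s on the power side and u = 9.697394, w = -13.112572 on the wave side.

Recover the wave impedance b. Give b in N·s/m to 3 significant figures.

b = 4.16 N·s/m

u + w = -3.415178;  u + w = √(2b)·v, so √(2b) = -3.415178/(-1.184) = 2.884441.
b = (√(2b))²/2 = 8.319999/2 = 4.160000.
(Check via u − w = 2F/√(2b): u − w = 22.809966, 2F/√(2b) = 22.809967.)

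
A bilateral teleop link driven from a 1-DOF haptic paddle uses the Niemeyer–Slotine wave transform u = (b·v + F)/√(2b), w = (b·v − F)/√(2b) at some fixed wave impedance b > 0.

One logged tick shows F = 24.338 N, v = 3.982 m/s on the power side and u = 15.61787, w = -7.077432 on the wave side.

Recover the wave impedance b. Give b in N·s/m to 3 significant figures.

b = 2.3 N·s/m

u + w = 8.540438;  u + w = √(2b)·v, so √(2b) = 8.540438/3.982 = 2.144761.
b = (√(2b))²/2 = 4.599999/2 = 2.300000.
(Check via u − w = 2F/√(2b): u − w = 22.695302, 2F/√(2b) = 22.695303.)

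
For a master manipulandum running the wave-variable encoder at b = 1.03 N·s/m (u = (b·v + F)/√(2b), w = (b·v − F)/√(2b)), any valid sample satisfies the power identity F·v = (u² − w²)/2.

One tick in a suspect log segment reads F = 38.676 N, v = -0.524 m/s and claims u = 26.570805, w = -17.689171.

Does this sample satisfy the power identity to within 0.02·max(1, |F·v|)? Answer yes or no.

F·v = 38.676×(-0.524) = -20.266224 W.
(u² − w²)/2 = (706.007678 − 312.906771)/2 = 196.550454 W.
|Δ| = 216.816678;  2% of max(1, |F·v|) = 0.405324.

no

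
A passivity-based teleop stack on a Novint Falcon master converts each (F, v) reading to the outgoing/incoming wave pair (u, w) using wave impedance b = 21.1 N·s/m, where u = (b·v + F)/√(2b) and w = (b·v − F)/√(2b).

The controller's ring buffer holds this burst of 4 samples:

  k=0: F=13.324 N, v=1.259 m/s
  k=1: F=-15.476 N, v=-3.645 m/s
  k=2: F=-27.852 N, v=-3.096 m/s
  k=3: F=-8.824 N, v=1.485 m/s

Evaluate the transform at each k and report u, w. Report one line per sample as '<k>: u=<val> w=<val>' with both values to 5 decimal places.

0: u=6.14039 w=2.03827
1: u=-14.22157 w=-9.45691
2: u=-14.34351 w=-5.76858
3: u=3.46505 w=6.18174

k=0: b·v=21.1×1.259=26.56490; √(2b)=6.49615; u=(26.56490+13.324)/6.49615=6.14039, w=(26.56490−13.324)/6.49615=2.03827
k=1: b·v=21.1×(-3.645)=-76.90950; √(2b)=6.49615; u=(-76.90950+(-15.476))/6.49615=-14.22157, w=(-76.90950−(-15.476))/6.49615=-9.45691
k=2: b·v=21.1×(-3.096)=-65.32560; √(2b)=6.49615; u=(-65.32560+(-27.852))/6.49615=-14.34351, w=(-65.32560−(-27.852))/6.49615=-5.76858
k=3: b·v=21.1×1.485=31.33350; √(2b)=6.49615; u=(31.33350+(-8.824))/6.49615=3.46505, w=(31.33350−(-8.824))/6.49615=6.18174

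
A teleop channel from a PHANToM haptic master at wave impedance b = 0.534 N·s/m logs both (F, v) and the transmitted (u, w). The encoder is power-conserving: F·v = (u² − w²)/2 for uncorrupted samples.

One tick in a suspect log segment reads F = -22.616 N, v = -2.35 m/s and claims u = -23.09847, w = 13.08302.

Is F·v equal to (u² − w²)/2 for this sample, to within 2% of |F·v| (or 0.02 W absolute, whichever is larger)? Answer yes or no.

F·v = (-22.616)×(-2.35) = 53.14760 W.
(u² − w²)/2 = (533.53932 − 171.16541)/2 = 181.18695 W.
|Δ| = 128.03935;  2% of max(1, |F·v|) = 1.06295.

no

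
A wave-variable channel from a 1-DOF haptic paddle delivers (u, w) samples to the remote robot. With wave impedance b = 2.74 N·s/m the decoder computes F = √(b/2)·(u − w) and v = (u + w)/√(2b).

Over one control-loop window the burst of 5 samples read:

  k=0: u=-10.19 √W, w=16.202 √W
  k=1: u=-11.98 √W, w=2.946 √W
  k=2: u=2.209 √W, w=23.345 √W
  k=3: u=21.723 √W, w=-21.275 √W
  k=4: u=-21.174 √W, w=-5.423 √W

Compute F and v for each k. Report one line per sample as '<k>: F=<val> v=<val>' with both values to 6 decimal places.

0: F=-30.891044 v=2.568199
1: F=-17.470435 v=-3.859134
2: F=-24.739054 v=10.916128
3: F=50.327869 v=0.191376
4: F=-18.436073 v=-11.361675

k=0: u−w=-26.392000, u+w=6.012000; √(b/2)=1.170470, √(2b)=2.340940; F=1.170470×(-26.392)=-30.891044, v=6.012000/2.340940=2.568199
k=1: u−w=-14.926000, u+w=-9.034000; √(b/2)=1.170470, √(2b)=2.340940; F=1.170470×(-14.926)=-17.470435, v=-9.034000/2.340940=-3.859134
k=2: u−w=-21.136000, u+w=25.554000; √(b/2)=1.170470, √(2b)=2.340940; F=1.170470×(-21.136)=-24.739054, v=25.554000/2.340940=10.916128
k=3: u−w=42.998000, u+w=0.448000; √(b/2)=1.170470, √(2b)=2.340940; F=1.170470×42.998=50.327869, v=0.448000/2.340940=0.191376
k=4: u−w=-15.751000, u+w=-26.597000; √(b/2)=1.170470, √(2b)=2.340940; F=1.170470×(-15.751)=-18.436073, v=-26.597000/2.340940=-11.361675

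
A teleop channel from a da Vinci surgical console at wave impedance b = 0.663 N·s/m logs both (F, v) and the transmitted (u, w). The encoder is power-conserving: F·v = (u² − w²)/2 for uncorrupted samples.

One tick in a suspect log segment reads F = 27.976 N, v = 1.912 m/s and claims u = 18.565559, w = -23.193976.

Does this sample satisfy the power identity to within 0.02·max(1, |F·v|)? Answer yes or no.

no

F·v = 27.976×1.912 = 53.490112 W.
(u² − w²)/2 = (344.679981 − 537.960523)/2 = -96.640271 W.
|Δ| = 150.130383;  2% of max(1, |F·v|) = 1.069802.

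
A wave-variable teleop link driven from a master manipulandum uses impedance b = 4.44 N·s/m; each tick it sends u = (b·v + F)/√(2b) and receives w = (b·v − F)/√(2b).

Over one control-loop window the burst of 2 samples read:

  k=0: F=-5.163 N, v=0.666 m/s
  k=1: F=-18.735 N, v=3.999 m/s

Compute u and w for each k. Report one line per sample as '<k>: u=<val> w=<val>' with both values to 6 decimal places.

0: u=-0.740272 w=2.724907
1: u=-0.328679 w=12.245430

k=0: b·v=4.44×0.666=2.957040; √(2b)=2.979933; u=(2.957040+(-5.163))/2.979933=-0.740272, w=(2.957040−(-5.163))/2.979933=2.724907
k=1: b·v=4.44×3.999=17.755560; √(2b)=2.979933; u=(17.755560+(-18.735))/2.979933=-0.328679, w=(17.755560−(-18.735))/2.979933=12.245430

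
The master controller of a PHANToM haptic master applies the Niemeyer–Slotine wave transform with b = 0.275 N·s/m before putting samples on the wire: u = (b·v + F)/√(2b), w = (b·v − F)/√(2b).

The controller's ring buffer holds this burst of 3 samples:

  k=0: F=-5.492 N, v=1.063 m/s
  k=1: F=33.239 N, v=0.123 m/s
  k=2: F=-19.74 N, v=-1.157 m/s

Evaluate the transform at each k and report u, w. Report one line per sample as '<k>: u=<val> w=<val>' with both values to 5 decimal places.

k=0: b·v=0.275×1.063=0.29233; √(2b)=0.74162; u=(0.29233+(-5.492))/0.74162=-7.01124, w=(0.29233−(-5.492))/0.74162=7.79958
k=1: b·v=0.275×0.123=0.03383; √(2b)=0.74162; u=(0.03383+33.239)/0.74162=44.86507, w=(0.03383−33.239)/0.74162=-44.77385
k=2: b·v=0.275×(-1.157)=-0.31818; √(2b)=0.74162; u=(-0.31818+(-19.74))/0.74162=-27.04644, w=(-0.31818−(-19.74))/0.74162=26.18838

0: u=-7.01124 w=7.79958
1: u=44.86507 w=-44.77385
2: u=-27.04644 w=26.18838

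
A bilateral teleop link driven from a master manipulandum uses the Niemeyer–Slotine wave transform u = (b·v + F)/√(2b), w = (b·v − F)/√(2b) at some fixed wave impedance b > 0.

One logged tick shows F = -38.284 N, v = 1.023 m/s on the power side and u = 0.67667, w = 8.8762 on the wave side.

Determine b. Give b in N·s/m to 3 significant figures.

b = 43.6 N·s/m

u + w = 9.55287;  u + w = √(2b)·v, so √(2b) = 9.55287/1.023 = 9.33809.
b = (√(2b))²/2 = 87.20000/2 = 43.60000.
(Check via u − w = 2F/√(2b): u − w = -8.19953, 2F/√(2b) = -8.19953.)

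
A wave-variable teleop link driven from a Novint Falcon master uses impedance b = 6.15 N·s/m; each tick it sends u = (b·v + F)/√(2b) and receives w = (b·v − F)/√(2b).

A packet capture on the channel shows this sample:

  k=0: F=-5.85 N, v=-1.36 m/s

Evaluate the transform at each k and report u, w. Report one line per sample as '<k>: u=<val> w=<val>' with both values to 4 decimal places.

0: u=-4.0529 w=-0.7168

k=0: b·v=6.15×(-1.36)=-8.3640; √(2b)=3.5071; u=(-8.3640+(-5.85))/3.5071=-4.0529, w=(-8.3640−(-5.85))/3.5071=-0.7168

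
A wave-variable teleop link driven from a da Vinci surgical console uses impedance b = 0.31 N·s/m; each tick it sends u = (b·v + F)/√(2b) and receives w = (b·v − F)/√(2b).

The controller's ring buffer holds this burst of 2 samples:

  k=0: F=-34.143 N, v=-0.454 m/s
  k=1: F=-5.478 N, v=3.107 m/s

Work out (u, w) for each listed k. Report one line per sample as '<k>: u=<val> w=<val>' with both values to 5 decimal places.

0: u=-43.54039 w=43.18291
1: u=-5.73384 w=8.18029

k=0: b·v=0.31×(-0.454)=-0.14074; √(2b)=0.78740; u=(-0.14074+(-34.143))/0.78740=-43.54039, w=(-0.14074−(-34.143))/0.78740=43.18291
k=1: b·v=0.31×3.107=0.96317; √(2b)=0.78740; u=(0.96317+(-5.478))/0.78740=-5.73384, w=(0.96317−(-5.478))/0.78740=8.18029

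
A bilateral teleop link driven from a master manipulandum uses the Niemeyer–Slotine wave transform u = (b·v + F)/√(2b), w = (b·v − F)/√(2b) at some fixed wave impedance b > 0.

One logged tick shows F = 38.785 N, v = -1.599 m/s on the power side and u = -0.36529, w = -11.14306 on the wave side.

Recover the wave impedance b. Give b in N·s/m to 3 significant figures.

b = 25.9 N·s/m

u + w = -11.5084;  u + w = √(2b)·v, so √(2b) = -11.5084/(-1.599) = 7.1972.
b = (√(2b))²/2 = 51.7999/2 = 25.9000.
(Check via u − w = 2F/√(2b): u − w = 10.7778, 2F/√(2b) = 10.7778.)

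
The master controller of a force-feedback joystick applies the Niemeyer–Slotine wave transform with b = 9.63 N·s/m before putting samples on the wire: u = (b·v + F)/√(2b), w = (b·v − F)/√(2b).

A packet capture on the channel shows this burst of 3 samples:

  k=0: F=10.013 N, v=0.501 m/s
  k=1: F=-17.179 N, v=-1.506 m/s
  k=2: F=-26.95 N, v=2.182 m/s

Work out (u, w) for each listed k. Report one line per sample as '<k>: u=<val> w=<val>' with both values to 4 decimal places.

0: u=3.3809 w=-1.1822
1: u=-7.2191 w=0.6098
2: u=-1.3529 w=10.9289

k=0: b·v=9.63×0.501=4.8246; √(2b)=4.3886; u=(4.8246+10.013)/4.3886=3.3809, w=(4.8246−10.013)/4.3886=-1.1822
k=1: b·v=9.63×(-1.506)=-14.5028; √(2b)=4.3886; u=(-14.5028+(-17.179))/4.3886=-7.2191, w=(-14.5028−(-17.179))/4.3886=0.6098
k=2: b·v=9.63×2.182=21.0127; √(2b)=4.3886; u=(21.0127+(-26.95))/4.3886=-1.3529, w=(21.0127−(-26.95))/4.3886=10.9289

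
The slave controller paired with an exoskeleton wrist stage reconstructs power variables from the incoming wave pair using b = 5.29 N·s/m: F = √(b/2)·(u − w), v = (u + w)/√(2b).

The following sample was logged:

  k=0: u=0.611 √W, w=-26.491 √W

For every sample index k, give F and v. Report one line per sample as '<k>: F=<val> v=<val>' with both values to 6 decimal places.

0: F=44.077218 v=-7.956488

k=0: u−w=27.102000, u+w=-25.880000; √(b/2)=1.626346, √(2b)=3.252691; F=1.626346×27.102=44.077218, v=-25.880000/3.252691=-7.956488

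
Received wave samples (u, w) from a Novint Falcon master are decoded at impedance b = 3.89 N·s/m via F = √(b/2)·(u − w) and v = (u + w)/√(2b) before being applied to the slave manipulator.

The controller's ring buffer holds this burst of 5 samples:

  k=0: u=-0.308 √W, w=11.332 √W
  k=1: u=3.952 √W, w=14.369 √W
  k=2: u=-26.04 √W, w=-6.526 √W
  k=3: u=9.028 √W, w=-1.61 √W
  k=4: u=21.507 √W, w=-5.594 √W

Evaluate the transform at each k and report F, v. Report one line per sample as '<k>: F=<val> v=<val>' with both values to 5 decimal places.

0: F=-16.23352 v=3.95230
1: F=-14.52789 v=6.56840
2: F=-27.21486 v=-11.67548
3: F=14.83610 v=2.65948
4: F=37.79594 v=5.70509

k=0: u−w=-11.64000, u+w=11.02400; √(b/2)=1.39463, √(2b)=2.78927; F=1.39463×(-11.64)=-16.23352, v=11.02400/2.78927=3.95230
k=1: u−w=-10.41700, u+w=18.32100; √(b/2)=1.39463, √(2b)=2.78927; F=1.39463×(-10.417)=-14.52789, v=18.32100/2.78927=6.56840
k=2: u−w=-19.51400, u+w=-32.56600; √(b/2)=1.39463, √(2b)=2.78927; F=1.39463×(-19.514)=-27.21486, v=-32.56600/2.78927=-11.67548
k=3: u−w=10.63800, u+w=7.41800; √(b/2)=1.39463, √(2b)=2.78927; F=1.39463×10.638=14.83610, v=7.41800/2.78927=2.65948
k=4: u−w=27.10100, u+w=15.91300; √(b/2)=1.39463, √(2b)=2.78927; F=1.39463×27.101=37.79594, v=15.91300/2.78927=5.70509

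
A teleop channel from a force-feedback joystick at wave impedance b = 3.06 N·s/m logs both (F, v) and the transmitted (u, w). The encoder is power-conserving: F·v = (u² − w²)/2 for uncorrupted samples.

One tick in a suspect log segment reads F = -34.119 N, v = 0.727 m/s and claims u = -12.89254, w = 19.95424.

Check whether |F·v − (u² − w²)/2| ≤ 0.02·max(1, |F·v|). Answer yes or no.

no

F·v = (-34.119)×0.727 = -24.8045 W.
(u² − w²)/2 = (166.2176 − 398.1717)/2 = -115.9771 W.
|Δ| = 91.1725;  2% of max(1, |F·v|) = 0.4961.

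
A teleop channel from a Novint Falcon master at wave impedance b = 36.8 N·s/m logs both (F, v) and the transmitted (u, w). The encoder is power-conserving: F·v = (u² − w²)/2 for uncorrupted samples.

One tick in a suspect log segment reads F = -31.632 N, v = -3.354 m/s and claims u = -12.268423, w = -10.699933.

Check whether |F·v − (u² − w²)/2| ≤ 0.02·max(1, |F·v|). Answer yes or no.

no

F·v = (-31.632)×(-3.354) = 106.093728 W.
(u² − w²)/2 = (150.514203 − 114.488566)/2 = 18.012818 W.
|Δ| = 88.080910;  2% of max(1, |F·v|) = 2.121875.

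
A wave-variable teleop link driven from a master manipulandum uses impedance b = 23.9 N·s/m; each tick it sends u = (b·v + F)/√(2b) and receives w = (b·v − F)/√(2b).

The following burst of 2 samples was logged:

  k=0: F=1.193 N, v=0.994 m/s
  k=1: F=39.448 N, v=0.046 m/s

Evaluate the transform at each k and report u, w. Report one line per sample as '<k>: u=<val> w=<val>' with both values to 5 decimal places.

0: u=3.60869 w=3.26358
1: u=5.86474 w=-5.54671

k=0: b·v=23.9×0.994=23.75660; √(2b)=6.91375; u=(23.75660+1.193)/6.91375=3.60869, w=(23.75660−1.193)/6.91375=3.26358
k=1: b·v=23.9×0.046=1.09940; √(2b)=6.91375; u=(1.09940+39.448)/6.91375=5.86474, w=(1.09940−39.448)/6.91375=-5.54671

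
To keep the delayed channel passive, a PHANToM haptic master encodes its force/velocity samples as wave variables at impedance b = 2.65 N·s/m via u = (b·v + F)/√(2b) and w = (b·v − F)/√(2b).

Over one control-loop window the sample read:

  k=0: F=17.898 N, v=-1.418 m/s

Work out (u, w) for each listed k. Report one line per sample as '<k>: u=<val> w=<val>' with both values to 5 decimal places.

0: u=6.14215 w=-9.40663

k=0: b·v=2.65×(-1.418)=-3.75770; √(2b)=2.30217; u=(-3.75770+17.898)/2.30217=6.14215, w=(-3.75770−17.898)/2.30217=-9.40663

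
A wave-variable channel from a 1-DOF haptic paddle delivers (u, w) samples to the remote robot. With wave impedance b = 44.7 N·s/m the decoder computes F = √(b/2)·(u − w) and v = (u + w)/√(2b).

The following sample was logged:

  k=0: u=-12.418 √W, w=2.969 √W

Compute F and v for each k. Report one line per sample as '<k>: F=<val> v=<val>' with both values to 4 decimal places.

k=0: u−w=-15.3870, u+w=-9.4490; √(b/2)=4.7276, √(2b)=9.4552; F=4.7276×(-15.387)=-72.7433, v=-9.4490/9.4552=-0.9993

0: F=-72.7433 v=-0.9993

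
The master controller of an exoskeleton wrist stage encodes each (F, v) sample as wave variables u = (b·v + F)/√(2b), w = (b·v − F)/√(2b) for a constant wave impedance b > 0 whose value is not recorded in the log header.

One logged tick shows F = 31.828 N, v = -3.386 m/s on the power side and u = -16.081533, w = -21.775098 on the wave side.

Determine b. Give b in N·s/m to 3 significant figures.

b = 62.5 N·s/m

u + w = -37.856631;  u + w = √(2b)·v, so √(2b) = -37.856631/(-3.386) = 11.180340.
b = (√(2b))²/2 = 125.000001/2 = 62.500000.
(Check via u − w = 2F/√(2b): u − w = 5.693565, 2F/√(2b) = 5.693566.)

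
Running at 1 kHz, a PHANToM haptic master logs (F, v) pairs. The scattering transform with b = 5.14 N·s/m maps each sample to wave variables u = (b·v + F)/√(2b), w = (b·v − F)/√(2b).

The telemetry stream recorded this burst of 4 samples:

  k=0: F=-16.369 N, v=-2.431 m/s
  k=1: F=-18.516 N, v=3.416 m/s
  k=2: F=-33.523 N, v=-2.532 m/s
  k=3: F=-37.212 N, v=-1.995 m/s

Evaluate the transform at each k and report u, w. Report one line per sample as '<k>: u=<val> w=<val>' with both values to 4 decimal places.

0: u=-9.0025 w=1.2082
1: u=-0.2987 w=11.2512
2: u=-14.5146 w=6.3964
3: u=-14.8043 w=8.4079

k=0: b·v=5.14×(-2.431)=-12.4953; √(2b)=3.2062; u=(-12.4953+(-16.369))/3.2062=-9.0025, w=(-12.4953−(-16.369))/3.2062=1.2082
k=1: b·v=5.14×3.416=17.5582; √(2b)=3.2062; u=(17.5582+(-18.516))/3.2062=-0.2987, w=(17.5582−(-18.516))/3.2062=11.2512
k=2: b·v=5.14×(-2.532)=-13.0145; √(2b)=3.2062; u=(-13.0145+(-33.523))/3.2062=-14.5146, w=(-13.0145−(-33.523))/3.2062=6.3964
k=3: b·v=5.14×(-1.995)=-10.2543; √(2b)=3.2062; u=(-10.2543+(-37.212))/3.2062=-14.8043, w=(-10.2543−(-37.212))/3.2062=8.4079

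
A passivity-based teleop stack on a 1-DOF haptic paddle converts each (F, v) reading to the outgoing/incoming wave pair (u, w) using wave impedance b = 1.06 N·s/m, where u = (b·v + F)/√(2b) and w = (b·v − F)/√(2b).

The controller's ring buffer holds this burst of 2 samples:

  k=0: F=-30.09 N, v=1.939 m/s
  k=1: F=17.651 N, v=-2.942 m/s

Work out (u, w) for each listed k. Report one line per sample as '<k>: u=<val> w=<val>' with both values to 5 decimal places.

0: u=-19.25428 w=22.07751
1: u=9.98095 w=-14.26456

k=0: b·v=1.06×1.939=2.05534; √(2b)=1.45602; u=(2.05534+(-30.09))/1.45602=-19.25428, w=(2.05534−(-30.09))/1.45602=22.07751
k=1: b·v=1.06×(-2.942)=-3.11852; √(2b)=1.45602; u=(-3.11852+17.651)/1.45602=9.98095, w=(-3.11852−17.651)/1.45602=-14.26456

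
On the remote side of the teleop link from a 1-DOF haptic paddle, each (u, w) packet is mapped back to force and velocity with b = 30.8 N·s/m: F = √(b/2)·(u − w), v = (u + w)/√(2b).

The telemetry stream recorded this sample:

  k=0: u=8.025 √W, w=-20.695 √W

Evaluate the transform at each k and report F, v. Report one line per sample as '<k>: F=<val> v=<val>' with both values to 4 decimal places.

0: F=112.7054 v=-1.6143

k=0: u−w=28.7200, u+w=-12.6700; √(b/2)=3.9243, √(2b)=7.8486; F=3.9243×28.72=112.7054, v=-12.6700/7.8486=-1.6143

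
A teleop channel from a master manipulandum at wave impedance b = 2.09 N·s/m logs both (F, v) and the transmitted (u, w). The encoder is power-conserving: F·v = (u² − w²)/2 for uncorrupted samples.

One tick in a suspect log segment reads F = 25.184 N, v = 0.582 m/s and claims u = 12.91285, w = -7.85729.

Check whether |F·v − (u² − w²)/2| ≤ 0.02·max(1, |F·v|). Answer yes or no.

F·v = 25.184×0.582 = 14.65709 W.
(u² − w²)/2 = (166.74170 − 61.73701)/2 = 52.50234 W.
|Δ| = 37.84526;  2% of max(1, |F·v|) = 0.29314.

no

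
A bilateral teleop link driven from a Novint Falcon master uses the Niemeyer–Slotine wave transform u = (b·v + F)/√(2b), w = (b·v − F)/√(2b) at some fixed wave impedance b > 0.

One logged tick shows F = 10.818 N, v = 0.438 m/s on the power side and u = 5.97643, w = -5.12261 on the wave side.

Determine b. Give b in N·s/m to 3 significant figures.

u + w = 0.8538;  u + w = √(2b)·v, so √(2b) = 0.8538/0.438 = 1.9494.
b = (√(2b))²/2 = 3.8000/2 = 1.9000.
(Check via u − w = 2F/√(2b): u − w = 11.0990, 2F/√(2b) = 11.0990.)

b = 1.9 N·s/m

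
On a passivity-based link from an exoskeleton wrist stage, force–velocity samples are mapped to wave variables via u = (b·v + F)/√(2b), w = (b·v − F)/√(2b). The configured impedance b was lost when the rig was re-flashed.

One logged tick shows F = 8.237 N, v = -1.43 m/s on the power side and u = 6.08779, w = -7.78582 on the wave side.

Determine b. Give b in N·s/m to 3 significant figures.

b = 0.705 N·s/m

u + w = -1.69803;  u + w = √(2b)·v, so √(2b) = -1.69803/(-1.43) = 1.18743.
b = (√(2b))²/2 = 1.41000/2 = 0.70500.
(Check via u − w = 2F/√(2b): u − w = 13.87361, 2F/√(2b) = 13.87362.)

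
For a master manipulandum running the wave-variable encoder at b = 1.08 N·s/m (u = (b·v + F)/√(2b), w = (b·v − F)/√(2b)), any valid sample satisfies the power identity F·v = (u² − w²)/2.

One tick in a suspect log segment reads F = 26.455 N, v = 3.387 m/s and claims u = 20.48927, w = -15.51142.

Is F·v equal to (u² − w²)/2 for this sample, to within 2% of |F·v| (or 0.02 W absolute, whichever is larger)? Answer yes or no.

yes

F·v = 26.455×3.387 = 89.6031 W.
(u² − w²)/2 = (419.8102 − 240.6042)/2 = 89.6030 W.
|Δ| = 0.0001;  2% of max(1, |F·v|) = 1.7921.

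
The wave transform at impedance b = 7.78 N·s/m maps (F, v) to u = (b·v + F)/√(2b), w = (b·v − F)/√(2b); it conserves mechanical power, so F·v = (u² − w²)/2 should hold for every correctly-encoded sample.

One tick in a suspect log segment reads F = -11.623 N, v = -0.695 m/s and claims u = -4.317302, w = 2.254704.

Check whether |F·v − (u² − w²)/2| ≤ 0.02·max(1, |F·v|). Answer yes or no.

no

F·v = (-11.623)×(-0.695) = 8.077985 W.
(u² − w²)/2 = (18.639097 − 5.083690)/2 = 6.777703 W.
|Δ| = 1.300282;  2% of max(1, |F·v|) = 0.161560.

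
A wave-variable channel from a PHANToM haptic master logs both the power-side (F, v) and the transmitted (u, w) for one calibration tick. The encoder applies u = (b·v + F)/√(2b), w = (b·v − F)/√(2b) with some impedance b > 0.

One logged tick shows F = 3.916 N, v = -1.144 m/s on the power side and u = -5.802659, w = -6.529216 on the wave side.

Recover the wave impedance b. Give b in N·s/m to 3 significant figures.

b = 58.1 N·s/m

u + w = -12.331875;  u + w = √(2b)·v, so √(2b) = -12.331875/(-1.144) = 10.779611.
b = (√(2b))²/2 = 116.200014/2 = 58.100007.
(Check via u − w = 2F/√(2b): u − w = 0.726557, 2F/√(2b) = 0.726557.)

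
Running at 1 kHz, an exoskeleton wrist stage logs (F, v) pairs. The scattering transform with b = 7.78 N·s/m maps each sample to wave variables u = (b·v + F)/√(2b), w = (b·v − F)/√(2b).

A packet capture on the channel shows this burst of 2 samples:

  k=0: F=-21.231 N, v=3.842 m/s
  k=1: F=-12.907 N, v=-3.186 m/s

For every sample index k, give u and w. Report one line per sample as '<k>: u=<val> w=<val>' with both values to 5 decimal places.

k=0: b·v=7.78×3.842=29.89076; √(2b)=3.94462; u=(29.89076+(-21.231))/3.94462=2.19534, w=(29.89076−(-21.231))/3.94462=12.95988
k=1: b·v=7.78×(-3.186)=-24.78708; √(2b)=3.94462; u=(-24.78708+(-12.907))/3.94462=-9.55583, w=(-24.78708−(-12.907))/3.94462=-3.01172

0: u=2.19534 w=12.95988
1: u=-9.55583 w=-3.01172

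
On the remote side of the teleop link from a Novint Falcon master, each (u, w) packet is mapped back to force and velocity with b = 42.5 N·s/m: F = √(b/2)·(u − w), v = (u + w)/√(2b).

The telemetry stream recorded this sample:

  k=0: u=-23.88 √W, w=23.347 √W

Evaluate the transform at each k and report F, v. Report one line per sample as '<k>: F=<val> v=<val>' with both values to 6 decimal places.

0: F=-217.705713 v=-0.057812

k=0: u−w=-47.227000, u+w=-0.533000; √(b/2)=4.609772, √(2b)=9.219544; F=4.609772×(-47.227)=-217.705713, v=-0.533000/9.219544=-0.057812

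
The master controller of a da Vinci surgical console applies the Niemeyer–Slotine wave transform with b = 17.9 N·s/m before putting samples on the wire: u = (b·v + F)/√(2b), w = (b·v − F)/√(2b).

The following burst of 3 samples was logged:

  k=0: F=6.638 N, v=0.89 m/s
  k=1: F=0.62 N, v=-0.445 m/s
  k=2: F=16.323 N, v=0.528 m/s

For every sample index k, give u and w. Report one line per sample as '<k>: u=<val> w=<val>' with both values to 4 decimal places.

k=0: b·v=17.9×0.89=15.9310; √(2b)=5.9833; u=(15.9310+6.638)/5.9833=3.7720, w=(15.9310−6.638)/5.9833=1.5532
k=1: b·v=17.9×(-0.445)=-7.9655; √(2b)=5.9833; u=(-7.9655+0.62)/5.9833=-1.2277, w=(-7.9655−0.62)/5.9833=-1.4349
k=2: b·v=17.9×0.528=9.4512; √(2b)=5.9833; u=(9.4512+16.323)/5.9833=4.3077, w=(9.4512−16.323)/5.9833=-1.1485

0: u=3.7720 w=1.5532
1: u=-1.2277 w=-1.4349
2: u=4.3077 w=-1.1485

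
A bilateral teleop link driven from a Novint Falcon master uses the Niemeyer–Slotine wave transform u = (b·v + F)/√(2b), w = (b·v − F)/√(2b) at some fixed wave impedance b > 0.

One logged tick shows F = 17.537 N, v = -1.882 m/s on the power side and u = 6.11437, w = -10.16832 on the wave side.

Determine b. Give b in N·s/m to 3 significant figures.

u + w = -4.0539;  u + w = √(2b)·v, so √(2b) = -4.0539/(-1.882) = 2.1541.
b = (√(2b))²/2 = 4.6400/2 = 2.3200.
(Check via u − w = 2F/√(2b): u − w = 16.2827, 2F/√(2b) = 16.2827.)

b = 2.32 N·s/m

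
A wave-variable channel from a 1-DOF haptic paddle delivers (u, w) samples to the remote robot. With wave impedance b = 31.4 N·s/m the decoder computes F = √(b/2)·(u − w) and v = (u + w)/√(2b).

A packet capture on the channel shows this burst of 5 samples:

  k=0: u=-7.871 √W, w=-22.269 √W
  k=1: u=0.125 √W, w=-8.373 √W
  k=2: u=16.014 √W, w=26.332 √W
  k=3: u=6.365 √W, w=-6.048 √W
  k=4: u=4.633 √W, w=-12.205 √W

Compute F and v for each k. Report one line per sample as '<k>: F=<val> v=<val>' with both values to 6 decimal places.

0: F=57.049520 v=-3.803325
1: F=33.671817 v=-1.040804
2: F=-40.883244 v=5.343583
3: F=49.184310 v=0.040002
4: F=66.717587 v=-0.955500

k=0: u−w=14.398000, u+w=-30.140000; √(b/2)=3.962323, √(2b)=7.924645; F=3.962323×14.398=57.049520, v=-30.140000/7.924645=-3.803325
k=1: u−w=8.498000, u+w=-8.248000; √(b/2)=3.962323, √(2b)=7.924645; F=3.962323×8.498=33.671817, v=-8.248000/7.924645=-1.040804
k=2: u−w=-10.318000, u+w=42.346000; √(b/2)=3.962323, √(2b)=7.924645; F=3.962323×(-10.318)=-40.883244, v=42.346000/7.924645=5.343583
k=3: u−w=12.413000, u+w=0.317000; √(b/2)=3.962323, √(2b)=7.924645; F=3.962323×12.413=49.184310, v=0.317000/7.924645=0.040002
k=4: u−w=16.838000, u+w=-7.572000; √(b/2)=3.962323, √(2b)=7.924645; F=3.962323×16.838=66.717587, v=-7.572000/7.924645=-0.955500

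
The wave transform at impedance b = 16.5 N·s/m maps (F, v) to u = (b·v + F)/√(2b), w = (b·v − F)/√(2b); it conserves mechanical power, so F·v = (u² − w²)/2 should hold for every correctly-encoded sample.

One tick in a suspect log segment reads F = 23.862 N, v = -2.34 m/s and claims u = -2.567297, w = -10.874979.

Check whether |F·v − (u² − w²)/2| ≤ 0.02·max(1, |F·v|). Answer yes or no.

yes

F·v = 23.862×(-2.34) = -55.837080 W.
(u² − w²)/2 = (6.591014 − 118.265168)/2 = -55.837077 W.
|Δ| = 0.000003;  2% of max(1, |F·v|) = 1.116742.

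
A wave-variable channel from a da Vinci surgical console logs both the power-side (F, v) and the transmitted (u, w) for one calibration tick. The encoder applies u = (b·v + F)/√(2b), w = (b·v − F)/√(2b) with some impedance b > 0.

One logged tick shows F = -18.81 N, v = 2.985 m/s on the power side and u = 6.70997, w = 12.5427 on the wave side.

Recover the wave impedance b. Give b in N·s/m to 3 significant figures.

b = 20.8 N·s/m

u + w = 19.25267;  u + w = √(2b)·v, so √(2b) = 19.25267/2.985 = 6.44981.
b = (√(2b))²/2 = 41.59999/2 = 20.80000.
(Check via u − w = 2F/√(2b): u − w = -5.83273, 2F/√(2b) = -5.83273.)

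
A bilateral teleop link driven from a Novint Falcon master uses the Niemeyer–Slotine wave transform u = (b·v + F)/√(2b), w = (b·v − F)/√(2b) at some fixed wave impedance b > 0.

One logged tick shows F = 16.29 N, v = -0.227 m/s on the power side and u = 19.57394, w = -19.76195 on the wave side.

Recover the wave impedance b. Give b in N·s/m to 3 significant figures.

u + w = -0.18801;  u + w = √(2b)·v, so √(2b) = -0.18801/(-0.227) = 0.82824.
b = (√(2b))²/2 = 0.68598/2 = 0.34299.
(Check via u − w = 2F/√(2b): u − w = 39.33589, 2F/√(2b) = 39.33652.)

b = 0.343 N·s/m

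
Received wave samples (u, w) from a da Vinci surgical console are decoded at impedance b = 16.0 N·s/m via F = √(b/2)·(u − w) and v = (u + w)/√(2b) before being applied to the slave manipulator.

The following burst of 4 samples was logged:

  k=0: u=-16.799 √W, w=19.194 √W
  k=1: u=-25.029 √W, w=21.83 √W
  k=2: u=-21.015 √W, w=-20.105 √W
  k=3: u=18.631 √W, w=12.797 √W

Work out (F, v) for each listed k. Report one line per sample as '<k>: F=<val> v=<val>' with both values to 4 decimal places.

0: F=-101.8036 v=0.4234
1: F=-132.5373 v=-0.5655
2: F=-2.5739 v=-7.2691
3: F=16.5010 v=5.5557

k=0: u−w=-35.9930, u+w=2.3950; √(b/2)=2.8284, √(2b)=5.6569; F=2.8284×(-35.993)=-101.8036, v=2.3950/5.6569=0.4234
k=1: u−w=-46.8590, u+w=-3.1990; √(b/2)=2.8284, √(2b)=5.6569; F=2.8284×(-46.859)=-132.5373, v=-3.1990/5.6569=-0.5655
k=2: u−w=-0.9100, u+w=-41.1200; √(b/2)=2.8284, √(2b)=5.6569; F=2.8284×(-0.91)=-2.5739, v=-41.1200/5.6569=-7.2691
k=3: u−w=5.8340, u+w=31.4280; √(b/2)=2.8284, √(2b)=5.6569; F=2.8284×5.834=16.5010, v=31.4280/5.6569=5.5557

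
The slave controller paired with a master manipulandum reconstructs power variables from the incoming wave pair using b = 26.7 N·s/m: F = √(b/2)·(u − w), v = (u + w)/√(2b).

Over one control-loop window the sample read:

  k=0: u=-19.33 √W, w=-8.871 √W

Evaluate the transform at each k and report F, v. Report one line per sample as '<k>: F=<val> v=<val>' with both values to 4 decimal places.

k=0: u−w=-10.4590, u+w=-28.2010; √(b/2)=3.6538, √(2b)=7.3075; F=3.6538×(-10.459)=-38.2147, v=-28.2010/7.3075=-3.8592

0: F=-38.2147 v=-3.8592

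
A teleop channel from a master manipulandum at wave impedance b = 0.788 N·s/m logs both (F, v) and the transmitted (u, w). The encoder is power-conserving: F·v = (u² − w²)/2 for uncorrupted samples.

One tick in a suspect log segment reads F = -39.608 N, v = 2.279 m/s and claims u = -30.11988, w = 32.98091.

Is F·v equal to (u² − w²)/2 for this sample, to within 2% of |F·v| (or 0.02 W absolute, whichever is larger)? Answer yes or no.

yes

F·v = (-39.608)×2.279 = -90.266632 W.
(u² − w²)/2 = (907.207171 − 1087.740424)/2 = -90.266627 W.
|Δ| = 0.000005;  2% of max(1, |F·v|) = 1.805333.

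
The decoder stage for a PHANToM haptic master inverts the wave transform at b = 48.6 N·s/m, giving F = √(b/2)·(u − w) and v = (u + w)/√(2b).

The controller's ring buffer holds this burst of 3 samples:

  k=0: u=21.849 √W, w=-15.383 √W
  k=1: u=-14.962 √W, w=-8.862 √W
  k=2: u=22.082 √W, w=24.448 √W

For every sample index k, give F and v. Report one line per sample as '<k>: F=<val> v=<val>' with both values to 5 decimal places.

k=0: u−w=37.23200, u+w=6.46600; √(b/2)=4.92950, √(2b)=9.85901; F=4.92950×37.232=183.53526, v=6.46600/9.85901=0.65585
k=1: u−w=-6.10000, u+w=-23.82400; √(b/2)=4.92950, √(2b)=9.85901; F=4.92950×(-6.1)=-30.06997, v=-23.82400/9.85901=-2.41647
k=2: u−w=-2.36600, u+w=46.53000; √(b/2)=4.92950, √(2b)=9.85901; F=4.92950×(-2.366)=-11.66320, v=46.53000/9.85901=4.71954

0: F=183.53526 v=0.65585
1: F=-30.06997 v=-2.41647
2: F=-11.66320 v=4.71954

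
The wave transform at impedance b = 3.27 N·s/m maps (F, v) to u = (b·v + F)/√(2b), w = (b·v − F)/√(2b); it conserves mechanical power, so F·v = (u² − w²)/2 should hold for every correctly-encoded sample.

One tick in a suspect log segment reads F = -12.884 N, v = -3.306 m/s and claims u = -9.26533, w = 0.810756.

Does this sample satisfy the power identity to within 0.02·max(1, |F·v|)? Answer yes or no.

yes

F·v = (-12.884)×(-3.306) = 42.594504 W.
(u² − w²)/2 = (85.846340 − 0.657325)/2 = 42.594507 W.
|Δ| = 0.000003;  2% of max(1, |F·v|) = 0.851890.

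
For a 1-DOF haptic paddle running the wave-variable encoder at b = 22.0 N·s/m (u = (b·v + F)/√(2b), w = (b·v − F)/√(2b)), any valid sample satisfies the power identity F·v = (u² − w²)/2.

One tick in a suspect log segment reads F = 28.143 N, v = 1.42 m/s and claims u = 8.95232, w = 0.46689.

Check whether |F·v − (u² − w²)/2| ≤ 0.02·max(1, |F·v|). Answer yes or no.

F·v = 28.143×1.42 = 39.9631 W.
(u² − w²)/2 = (80.1440 − 0.2180)/2 = 39.9630 W.
|Δ| = 0.0000;  2% of max(1, |F·v|) = 0.7993.

yes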